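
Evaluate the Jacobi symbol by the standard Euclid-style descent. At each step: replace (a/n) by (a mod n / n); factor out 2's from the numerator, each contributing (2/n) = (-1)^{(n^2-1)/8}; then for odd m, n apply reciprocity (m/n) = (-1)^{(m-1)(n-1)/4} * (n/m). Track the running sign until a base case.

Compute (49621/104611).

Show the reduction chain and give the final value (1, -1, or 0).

0

flip (49621/104611) -> (104611/49621): both odd, 49621 mod 4 = 1, 104611 mod 4 = 3, so the flip contributes +1; sign now +1
(104611/49621): 104611 mod 49621 = 5369, so (104611/49621) = (5369/49621)
flip (5369/49621) -> (49621/5369): both odd, 5369 mod 4 = 1, 49621 mod 4 = 1, so the flip contributes +1; sign now +1
(49621/5369): 49621 mod 5369 = 1300, so (49621/5369) = (1300/5369)
factor out 2^2: 1300 = 2^2·325; with 5369 mod 8 = 1, (2/5369) = +1; sign now +1; continue with (325/5369)
flip (325/5369) -> (5369/325): both odd, 325 mod 4 = 1, 5369 mod 4 = 1, so the flip contributes +1; sign now +1
(5369/325): 5369 mod 325 = 169, so (5369/325) = (169/325)
flip (169/325) -> (325/169): both odd, 169 mod 4 = 1, 325 mod 4 = 1, so the flip contributes +1; sign now +1
(325/169): 325 mod 169 = 156, so (325/169) = (156/169)
factor out 2^2: 156 = 2^2·39; with 169 mod 8 = 1, (2/169) = +1; sign now +1; continue with (39/169)
flip (39/169) -> (169/39): both odd, 39 mod 4 = 3, 169 mod 4 = 1, so the flip contributes +1; sign now +1
(169/39): 169 mod 39 = 13, so (169/39) = (13/39)
flip (13/39) -> (39/13): both odd, 13 mod 4 = 1, 39 mod 4 = 3, so the flip contributes +1; sign now +1
(39/13): 39 mod 13 = 0, so (39/13) = (0/13)
reached (0/13); gcd(a, n) > 1, so (0/13) = 0 and the symbol is 0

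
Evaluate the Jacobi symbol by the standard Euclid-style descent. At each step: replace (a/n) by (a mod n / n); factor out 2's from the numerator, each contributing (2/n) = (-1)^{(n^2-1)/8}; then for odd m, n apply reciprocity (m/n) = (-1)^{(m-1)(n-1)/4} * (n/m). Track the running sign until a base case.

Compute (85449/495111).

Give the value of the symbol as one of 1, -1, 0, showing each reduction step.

0

reciprocity: (85449/495111) = +1·(495111/85449) since 85449 mod 4 = 1, 495111 mod 4 = 3; sign now +1
(495111/85449) = (67866/85449)   [reduce mod 85449]
67866 = 2^1·33933; (2/85449) = +1 since 85449 mod 8 = 1, so (67866/85449) = (+1)^1·(33933/85449); sign now +1
reciprocity: (33933/85449) = +1·(85449/33933) since 33933 mod 4 = 1, 85449 mod 4 = 1; sign now +1
(85449/33933) = (17583/33933)   [reduce mod 33933]
reciprocity: (17583/33933) = +1·(33933/17583) since 17583 mod 4 = 3, 33933 mod 4 = 1; sign now +1
(33933/17583) = (16350/17583)   [reduce mod 17583]
16350 = 2^1·8175; (2/17583) = +1 since 17583 mod 8 = 7, so (16350/17583) = (+1)^1·(8175/17583); sign now +1
reciprocity: (8175/17583) = -1·(17583/8175) since 8175 mod 4 = 3, 17583 mod 4 = 3; sign now -1
(17583/8175) = (1233/8175)   [reduce mod 8175]
reciprocity: (1233/8175) = +1·(8175/1233) since 1233 mod 4 = 1, 8175 mod 4 = 3; sign now -1
(8175/1233) = (777/1233)   [reduce mod 1233]
reciprocity: (777/1233) = +1·(1233/777) since 777 mod 4 = 1, 1233 mod 4 = 1; sign now -1
(1233/777) = (456/777)   [reduce mod 777]
456 = 2^3·57; (2/777) = +1 since 777 mod 8 = 1, so (456/777) = (+1)^3·(57/777); sign now -1
reciprocity: (57/777) = +1·(777/57) since 57 mod 4 = 1, 777 mod 4 = 1; sign now -1
(777/57) = (36/57)   [reduce mod 57]
36 = 2^2·9; (2/57) = +1 since 57 mod 8 = 1, so (36/57) = (+1)^2·(9/57); sign now -1
reciprocity: (9/57) = +1·(57/9) since 9 mod 4 = 1, 57 mod 4 = 1; sign now -1
(57/9) = (3/9)   [reduce mod 9]
reciprocity: (3/9) = +1·(9/3) since 3 mod 4 = 3, 9 mod 4 = 1; sign now -1
(9/3) = (0/3)   [reduce mod 3]
(0/3) = 0   [gcd(a, n) > 1]; final value = 0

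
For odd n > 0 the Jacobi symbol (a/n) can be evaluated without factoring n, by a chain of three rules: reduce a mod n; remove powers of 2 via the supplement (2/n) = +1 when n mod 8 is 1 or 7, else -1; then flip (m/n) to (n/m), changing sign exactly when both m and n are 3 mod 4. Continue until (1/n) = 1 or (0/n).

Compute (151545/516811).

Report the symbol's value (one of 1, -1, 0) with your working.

-1

reciprocity: (151545/516811) = +1·(516811/151545) since 151545 mod 4 = 1, 516811 mod 4 = 3; sign now +1
(516811/151545) = (62176/151545)   [reduce mod 151545]
62176 = 2^5·1943; (2/151545) = +1 since 151545 mod 8 = 1, so (62176/151545) = (+1)^5·(1943/151545); sign now +1
reciprocity: (1943/151545) = +1·(151545/1943) since 1943 mod 4 = 3, 151545 mod 4 = 1; sign now +1
(151545/1943) = (1934/1943)   [reduce mod 1943]
1934 = 2^1·967; (2/1943) = +1 since 1943 mod 8 = 7, so (1934/1943) = (+1)^1·(967/1943); sign now +1
reciprocity: (967/1943) = -1·(1943/967) since 967 mod 4 = 3, 1943 mod 4 = 3; sign now -1
(1943/967) = (9/967)   [reduce mod 967]
reciprocity: (9/967) = +1·(967/9) since 9 mod 4 = 1, 967 mod 4 = 3; sign now -1
(967/9) = (4/9)   [reduce mod 9]
4 = 2^2·1; (2/9) = +1 since 9 mod 8 = 1, so (4/9) = (+1)^2·(1/9); sign now -1
(1/9) = 1; final value = sign = -1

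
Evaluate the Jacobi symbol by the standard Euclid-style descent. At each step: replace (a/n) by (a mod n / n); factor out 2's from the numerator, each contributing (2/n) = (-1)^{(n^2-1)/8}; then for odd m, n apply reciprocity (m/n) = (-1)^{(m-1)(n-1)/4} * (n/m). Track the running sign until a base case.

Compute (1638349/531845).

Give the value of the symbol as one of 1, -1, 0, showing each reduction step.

(1638349/531845): 1638349 mod 531845 = 42814, so (1638349/531845) = (42814/531845)
factor out 2^1: 42814 = 2^1·21407; with 531845 mod 8 = 5, (2/531845) = -1; sign now -1; continue with (21407/531845)
flip (21407/531845) -> (531845/21407): both odd, 21407 mod 4 = 3, 531845 mod 4 = 1, so the flip contributes +1; sign now -1
(531845/21407): 531845 mod 21407 = 18077, so (531845/21407) = (18077/21407)
flip (18077/21407) -> (21407/18077): both odd, 18077 mod 4 = 1, 21407 mod 4 = 3, so the flip contributes +1; sign now -1
(21407/18077): 21407 mod 18077 = 3330, so (21407/18077) = (3330/18077)
factor out 2^1: 3330 = 2^1·1665; with 18077 mod 8 = 5, (2/18077) = -1; sign now +1; continue with (1665/18077)
flip (1665/18077) -> (18077/1665): both odd, 1665 mod 4 = 1, 18077 mod 4 = 1, so the flip contributes +1; sign now +1
(18077/1665): 18077 mod 1665 = 1427, so (18077/1665) = (1427/1665)
flip (1427/1665) -> (1665/1427): both odd, 1427 mod 4 = 3, 1665 mod 4 = 1, so the flip contributes +1; sign now +1
(1665/1427): 1665 mod 1427 = 238, so (1665/1427) = (238/1427)
factor out 2^1: 238 = 2^1·119; with 1427 mod 8 = 3, (2/1427) = -1; sign now -1; continue with (119/1427)
flip (119/1427) -> (1427/119): both odd, 119 mod 4 = 3, 1427 mod 4 = 3, so the flip contributes -1; sign now +1
(1427/119): 1427 mod 119 = 118, so (1427/119) = (118/119)
factor out 2^1: 118 = 2^1·59; with 119 mod 8 = 7, (2/119) = +1; sign now +1; continue with (59/119)
flip (59/119) -> (119/59): both odd, 59 mod 4 = 3, 119 mod 4 = 3, so the flip contributes -1; sign now -1
(119/59): 119 mod 59 = 1, so (119/59) = (1/59)
reached (1/59) = 1, so the symbol is -1

-1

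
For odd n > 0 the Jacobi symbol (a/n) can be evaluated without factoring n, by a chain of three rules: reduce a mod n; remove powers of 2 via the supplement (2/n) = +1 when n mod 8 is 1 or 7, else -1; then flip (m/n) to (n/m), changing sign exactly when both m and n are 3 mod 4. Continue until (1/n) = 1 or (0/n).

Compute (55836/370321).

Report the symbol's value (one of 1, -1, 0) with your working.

55836 = 2^2·13959; (2/370321) = +1 since 370321 mod 8 = 1, so (55836/370321) = (+1)^2·(13959/370321); sign now +1
reciprocity: (13959/370321) = +1·(370321/13959) since 13959 mod 4 = 3, 370321 mod 4 = 1; sign now +1
(370321/13959) = (7387/13959)   [reduce mod 13959]
reciprocity: (7387/13959) = -1·(13959/7387) since 7387 mod 4 = 3, 13959 mod 4 = 3; sign now -1
(13959/7387) = (6572/7387)   [reduce mod 7387]
6572 = 2^2·1643; (2/7387) = -1 since 7387 mod 8 = 3, so (6572/7387) = (-1)^2·(1643/7387); sign now -1
reciprocity: (1643/7387) = -1·(7387/1643) since 1643 mod 4 = 3, 7387 mod 4 = 3; sign now +1
(7387/1643) = (815/1643)   [reduce mod 1643]
reciprocity: (815/1643) = -1·(1643/815) since 815 mod 4 = 3, 1643 mod 4 = 3; sign now -1
(1643/815) = (13/815)   [reduce mod 815]
reciprocity: (13/815) = +1·(815/13) since 13 mod 4 = 1, 815 mod 4 = 3; sign now -1
(815/13) = (9/13)   [reduce mod 13]
reciprocity: (9/13) = +1·(13/9) since 9 mod 4 = 1, 13 mod 4 = 1; sign now -1
(13/9) = (4/9)   [reduce mod 9]
4 = 2^2·1; (2/9) = +1 since 9 mod 8 = 1, so (4/9) = (+1)^2·(1/9); sign now -1
(1/9) = 1; final value = sign = -1

-1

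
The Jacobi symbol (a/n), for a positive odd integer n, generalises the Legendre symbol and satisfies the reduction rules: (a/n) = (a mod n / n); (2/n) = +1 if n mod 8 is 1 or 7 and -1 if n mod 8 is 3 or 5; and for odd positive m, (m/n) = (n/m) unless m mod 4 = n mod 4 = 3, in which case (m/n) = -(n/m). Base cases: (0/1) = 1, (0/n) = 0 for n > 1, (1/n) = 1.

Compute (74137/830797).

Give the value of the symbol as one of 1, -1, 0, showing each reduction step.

flip (74137/830797) -> (830797/74137): both odd, 74137 mod 4 = 1, 830797 mod 4 = 1, so the flip contributes +1; sign now +1
(830797/74137): 830797 mod 74137 = 15290, so (830797/74137) = (15290/74137)
factor out 2^1: 15290 = 2^1·7645; with 74137 mod 8 = 1, (2/74137) = +1; sign now +1; continue with (7645/74137)
flip (7645/74137) -> (74137/7645): both odd, 7645 mod 4 = 1, 74137 mod 4 = 1, so the flip contributes +1; sign now +1
(74137/7645): 74137 mod 7645 = 5332, so (74137/7645) = (5332/7645)
factor out 2^2: 5332 = 2^2·1333; with 7645 mod 8 = 5, (2/7645) = -1; sign now +1; continue with (1333/7645)
flip (1333/7645) -> (7645/1333): both odd, 1333 mod 4 = 1, 7645 mod 4 = 1, so the flip contributes +1; sign now +1
(7645/1333): 7645 mod 1333 = 980, so (7645/1333) = (980/1333)
factor out 2^2: 980 = 2^2·245; with 1333 mod 8 = 5, (2/1333) = -1; sign now +1; continue with (245/1333)
flip (245/1333) -> (1333/245): both odd, 245 mod 4 = 1, 1333 mod 4 = 1, so the flip contributes +1; sign now +1
(1333/245): 1333 mod 245 = 108, so (1333/245) = (108/245)
factor out 2^2: 108 = 2^2·27; with 245 mod 8 = 5, (2/245) = -1; sign now +1; continue with (27/245)
flip (27/245) -> (245/27): both odd, 27 mod 4 = 3, 245 mod 4 = 1, so the flip contributes +1; sign now +1
(245/27): 245 mod 27 = 2, so (245/27) = (2/27)
factor out 2^1: 2 = 2^1·1; with 27 mod 8 = 3, (2/27) = -1; sign now -1; continue with (1/27)
reached (1/27) = 1, so the symbol is -1

-1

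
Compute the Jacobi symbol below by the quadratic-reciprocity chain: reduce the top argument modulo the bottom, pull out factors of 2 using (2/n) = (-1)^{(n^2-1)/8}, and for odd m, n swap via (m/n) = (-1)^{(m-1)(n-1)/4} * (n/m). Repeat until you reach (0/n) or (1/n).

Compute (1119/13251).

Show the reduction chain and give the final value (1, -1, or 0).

0

reciprocity: (1119/13251) = -1·(13251/1119) since 1119 mod 4 = 3, 13251 mod 4 = 3; sign now -1
(13251/1119) = (942/1119)   [reduce mod 1119]
942 = 2^1·471; (2/1119) = +1 since 1119 mod 8 = 7, so (942/1119) = (+1)^1·(471/1119); sign now -1
reciprocity: (471/1119) = -1·(1119/471) since 471 mod 4 = 3, 1119 mod 4 = 3; sign now +1
(1119/471) = (177/471)   [reduce mod 471]
reciprocity: (177/471) = +1·(471/177) since 177 mod 4 = 1, 471 mod 4 = 3; sign now +1
(471/177) = (117/177)   [reduce mod 177]
reciprocity: (117/177) = +1·(177/117) since 117 mod 4 = 1, 177 mod 4 = 1; sign now +1
(177/117) = (60/117)   [reduce mod 117]
60 = 2^2·15; (2/117) = -1 since 117 mod 8 = 5, so (60/117) = (-1)^2·(15/117); sign now +1
reciprocity: (15/117) = +1·(117/15) since 15 mod 4 = 3, 117 mod 4 = 1; sign now +1
(117/15) = (12/15)   [reduce mod 15]
12 = 2^2·3; (2/15) = +1 since 15 mod 8 = 7, so (12/15) = (+1)^2·(3/15); sign now +1
reciprocity: (3/15) = -1·(15/3) since 3 mod 4 = 3, 15 mod 4 = 3; sign now -1
(15/3) = (0/3)   [reduce mod 3]
(0/3) = 0   [gcd(a, n) > 1]; final value = 0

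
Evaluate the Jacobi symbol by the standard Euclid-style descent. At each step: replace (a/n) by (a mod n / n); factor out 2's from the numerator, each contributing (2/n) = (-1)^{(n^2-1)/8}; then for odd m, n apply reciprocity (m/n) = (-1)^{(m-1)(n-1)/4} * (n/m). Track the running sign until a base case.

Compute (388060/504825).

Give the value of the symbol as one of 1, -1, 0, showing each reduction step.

388060 = 2^2·97015; (2/504825) = +1 since 504825 mod 8 = 1, so (388060/504825) = (+1)^2·(97015/504825); sign now +1
reciprocity: (97015/504825) = +1·(504825/97015) since 97015 mod 4 = 3, 504825 mod 4 = 1; sign now +1
(504825/97015) = (19750/97015)   [reduce mod 97015]
19750 = 2^1·9875; (2/97015) = +1 since 97015 mod 8 = 7, so (19750/97015) = (+1)^1·(9875/97015); sign now +1
reciprocity: (9875/97015) = -1·(97015/9875) since 9875 mod 4 = 3, 97015 mod 4 = 3; sign now -1
(97015/9875) = (8140/9875)   [reduce mod 9875]
8140 = 2^2·2035; (2/9875) = -1 since 9875 mod 8 = 3, so (8140/9875) = (-1)^2·(2035/9875); sign now -1
reciprocity: (2035/9875) = -1·(9875/2035) since 2035 mod 4 = 3, 9875 mod 4 = 3; sign now +1
(9875/2035) = (1735/2035)   [reduce mod 2035]
reciprocity: (1735/2035) = -1·(2035/1735) since 1735 mod 4 = 3, 2035 mod 4 = 3; sign now -1
(2035/1735) = (300/1735)   [reduce mod 1735]
300 = 2^2·75; (2/1735) = +1 since 1735 mod 8 = 7, so (300/1735) = (+1)^2·(75/1735); sign now -1
reciprocity: (75/1735) = -1·(1735/75) since 75 mod 4 = 3, 1735 mod 4 = 3; sign now +1
(1735/75) = (10/75)   [reduce mod 75]
10 = 2^1·5; (2/75) = -1 since 75 mod 8 = 3, so (10/75) = (-1)^1·(5/75); sign now -1
reciprocity: (5/75) = +1·(75/5) since 5 mod 4 = 1, 75 mod 4 = 3; sign now -1
(75/5) = (0/5)   [reduce mod 5]
(0/5) = 0   [gcd(a, n) > 1]; final value = 0

0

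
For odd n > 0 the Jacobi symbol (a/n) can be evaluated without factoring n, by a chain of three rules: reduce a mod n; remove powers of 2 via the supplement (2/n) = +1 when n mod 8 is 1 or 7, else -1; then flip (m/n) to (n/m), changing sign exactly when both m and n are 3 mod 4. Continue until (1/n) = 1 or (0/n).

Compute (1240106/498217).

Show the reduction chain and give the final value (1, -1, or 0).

-1

(1240106/498217) = (243672/498217)   [reduce mod 498217]
243672 = 2^3·30459; (2/498217) = +1 since 498217 mod 8 = 1, so (243672/498217) = (+1)^3·(30459/498217); sign now +1
reciprocity: (30459/498217) = +1·(498217/30459) since 30459 mod 4 = 3, 498217 mod 4 = 1; sign now +1
(498217/30459) = (10873/30459)   [reduce mod 30459]
reciprocity: (10873/30459) = +1·(30459/10873) since 10873 mod 4 = 1, 30459 mod 4 = 3; sign now +1
(30459/10873) = (8713/10873)   [reduce mod 10873]
reciprocity: (8713/10873) = +1·(10873/8713) since 8713 mod 4 = 1, 10873 mod 4 = 1; sign now +1
(10873/8713) = (2160/8713)   [reduce mod 8713]
2160 = 2^4·135; (2/8713) = +1 since 8713 mod 8 = 1, so (2160/8713) = (+1)^4·(135/8713); sign now +1
reciprocity: (135/8713) = +1·(8713/135) since 135 mod 4 = 3, 8713 mod 4 = 1; sign now +1
(8713/135) = (73/135)   [reduce mod 135]
reciprocity: (73/135) = +1·(135/73) since 73 mod 4 = 1, 135 mod 4 = 3; sign now +1
(135/73) = (62/73)   [reduce mod 73]
62 = 2^1·31; (2/73) = +1 since 73 mod 8 = 1, so (62/73) = (+1)^1·(31/73); sign now +1
reciprocity: (31/73) = +1·(73/31) since 31 mod 4 = 3, 73 mod 4 = 1; sign now +1
(73/31) = (11/31)   [reduce mod 31]
reciprocity: (11/31) = -1·(31/11) since 11 mod 4 = 3, 31 mod 4 = 3; sign now -1
(31/11) = (9/11)   [reduce mod 11]
reciprocity: (9/11) = +1·(11/9) since 9 mod 4 = 1, 11 mod 4 = 3; sign now -1
(11/9) = (2/9)   [reduce mod 9]
2 = 2^1·1; (2/9) = +1 since 9 mod 8 = 1, so (2/9) = (+1)^1·(1/9); sign now -1
(1/9) = 1; final value = sign = -1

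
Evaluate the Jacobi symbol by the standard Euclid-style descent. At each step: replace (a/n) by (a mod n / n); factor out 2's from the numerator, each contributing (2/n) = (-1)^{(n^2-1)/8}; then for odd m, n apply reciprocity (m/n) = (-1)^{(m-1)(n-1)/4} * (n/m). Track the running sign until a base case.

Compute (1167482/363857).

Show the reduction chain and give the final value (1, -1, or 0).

(1167482/363857): 1167482 mod 363857 = 75911, so (1167482/363857) = (75911/363857)
flip (75911/363857) -> (363857/75911): both odd, 75911 mod 4 = 3, 363857 mod 4 = 1, so the flip contributes +1; sign now +1
(363857/75911): 363857 mod 75911 = 60213, so (363857/75911) = (60213/75911)
flip (60213/75911) -> (75911/60213): both odd, 60213 mod 4 = 1, 75911 mod 4 = 3, so the flip contributes +1; sign now +1
(75911/60213): 75911 mod 60213 = 15698, so (75911/60213) = (15698/60213)
factor out 2^1: 15698 = 2^1·7849; with 60213 mod 8 = 5, (2/60213) = -1; sign now -1; continue with (7849/60213)
flip (7849/60213) -> (60213/7849): both odd, 7849 mod 4 = 1, 60213 mod 4 = 1, so the flip contributes +1; sign now -1
(60213/7849): 60213 mod 7849 = 5270, so (60213/7849) = (5270/7849)
factor out 2^1: 5270 = 2^1·2635; with 7849 mod 8 = 1, (2/7849) = +1; sign now -1; continue with (2635/7849)
flip (2635/7849) -> (7849/2635): both odd, 2635 mod 4 = 3, 7849 mod 4 = 1, so the flip contributes +1; sign now -1
(7849/2635): 7849 mod 2635 = 2579, so (7849/2635) = (2579/2635)
flip (2579/2635) -> (2635/2579): both odd, 2579 mod 4 = 3, 2635 mod 4 = 3, so the flip contributes -1; sign now +1
(2635/2579): 2635 mod 2579 = 56, so (2635/2579) = (56/2579)
factor out 2^3: 56 = 2^3·7; with 2579 mod 8 = 3, (2/2579) = -1; sign now -1; continue with (7/2579)
flip (7/2579) -> (2579/7): both odd, 7 mod 4 = 3, 2579 mod 4 = 3, so the flip contributes -1; sign now +1
(2579/7): 2579 mod 7 = 3, so (2579/7) = (3/7)
flip (3/7) -> (7/3): both odd, 3 mod 4 = 3, 7 mod 4 = 3, so the flip contributes -1; sign now -1
(7/3): 7 mod 3 = 1, so (7/3) = (1/3)
reached (1/3) = 1, so the symbol is -1

-1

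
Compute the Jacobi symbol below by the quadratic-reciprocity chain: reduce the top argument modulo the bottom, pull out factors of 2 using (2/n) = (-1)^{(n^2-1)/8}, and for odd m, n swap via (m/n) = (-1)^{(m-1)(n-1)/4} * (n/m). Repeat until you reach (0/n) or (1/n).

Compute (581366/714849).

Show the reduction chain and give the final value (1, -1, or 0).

581366 = 2^1·290683; (2/714849) = +1 since 714849 mod 8 = 1, so (581366/714849) = (+1)^1·(290683/714849); sign now +1
reciprocity: (290683/714849) = +1·(714849/290683) since 290683 mod 4 = 3, 714849 mod 4 = 1; sign now +1
(714849/290683) = (133483/290683)   [reduce mod 290683]
reciprocity: (133483/290683) = -1·(290683/133483) since 133483 mod 4 = 3, 290683 mod 4 = 3; sign now -1
(290683/133483) = (23717/133483)   [reduce mod 133483]
reciprocity: (23717/133483) = +1·(133483/23717) since 23717 mod 4 = 1, 133483 mod 4 = 3; sign now -1
(133483/23717) = (14898/23717)   [reduce mod 23717]
14898 = 2^1·7449; (2/23717) = -1 since 23717 mod 8 = 5, so (14898/23717) = (-1)^1·(7449/23717); sign now +1
reciprocity: (7449/23717) = +1·(23717/7449) since 7449 mod 4 = 1, 23717 mod 4 = 1; sign now +1
(23717/7449) = (1370/7449)   [reduce mod 7449]
1370 = 2^1·685; (2/7449) = +1 since 7449 mod 8 = 1, so (1370/7449) = (+1)^1·(685/7449); sign now +1
reciprocity: (685/7449) = +1·(7449/685) since 685 mod 4 = 1, 7449 mod 4 = 1; sign now +1
(7449/685) = (599/685)   [reduce mod 685]
reciprocity: (599/685) = +1·(685/599) since 599 mod 4 = 3, 685 mod 4 = 1; sign now +1
(685/599) = (86/599)   [reduce mod 599]
86 = 2^1·43; (2/599) = +1 since 599 mod 8 = 7, so (86/599) = (+1)^1·(43/599); sign now +1
reciprocity: (43/599) = -1·(599/43) since 43 mod 4 = 3, 599 mod 4 = 3; sign now -1
(599/43) = (40/43)   [reduce mod 43]
40 = 2^3·5; (2/43) = -1 since 43 mod 8 = 3, so (40/43) = (-1)^3·(5/43); sign now +1
reciprocity: (5/43) = +1·(43/5) since 5 mod 4 = 1, 43 mod 4 = 3; sign now +1
(43/5) = (3/5)   [reduce mod 5]
reciprocity: (3/5) = +1·(5/3) since 3 mod 4 = 3, 5 mod 4 = 1; sign now +1
(5/3) = (2/3)   [reduce mod 3]
2 = 2^1·1; (2/3) = -1 since 3 mod 8 = 3, so (2/3) = (-1)^1·(1/3); sign now -1
(1/3) = 1; final value = sign = -1

-1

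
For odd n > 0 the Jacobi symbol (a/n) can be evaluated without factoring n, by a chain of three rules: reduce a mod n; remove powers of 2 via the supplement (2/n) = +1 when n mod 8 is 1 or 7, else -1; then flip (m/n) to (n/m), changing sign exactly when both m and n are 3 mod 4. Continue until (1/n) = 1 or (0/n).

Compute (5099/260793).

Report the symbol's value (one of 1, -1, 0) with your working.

-1

flip (5099/260793) -> (260793/5099): both odd, 5099 mod 4 = 3, 260793 mod 4 = 1, so the flip contributes +1; sign now +1
(260793/5099): 260793 mod 5099 = 744, so (260793/5099) = (744/5099)
factor out 2^3: 744 = 2^3·93; with 5099 mod 8 = 3, (2/5099) = -1; sign now -1; continue with (93/5099)
flip (93/5099) -> (5099/93): both odd, 93 mod 4 = 1, 5099 mod 4 = 3, so the flip contributes +1; sign now -1
(5099/93): 5099 mod 93 = 77, so (5099/93) = (77/93)
flip (77/93) -> (93/77): both odd, 77 mod 4 = 1, 93 mod 4 = 1, so the flip contributes +1; sign now -1
(93/77): 93 mod 77 = 16, so (93/77) = (16/77)
factor out 2^4: 16 = 2^4·1; with 77 mod 8 = 5, (2/77) = -1; sign now -1; continue with (1/77)
reached (1/77) = 1, so the symbol is -1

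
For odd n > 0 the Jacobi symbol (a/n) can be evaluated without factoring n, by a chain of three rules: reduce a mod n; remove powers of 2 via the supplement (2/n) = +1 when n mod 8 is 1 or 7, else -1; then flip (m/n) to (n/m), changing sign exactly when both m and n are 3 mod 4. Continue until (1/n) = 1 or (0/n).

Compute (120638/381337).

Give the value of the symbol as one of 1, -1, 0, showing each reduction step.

1

120638 = 2^1·60319; (2/381337) = +1 since 381337 mod 8 = 1, so (120638/381337) = (+1)^1·(60319/381337); sign now +1
reciprocity: (60319/381337) = +1·(381337/60319) since 60319 mod 4 = 3, 381337 mod 4 = 1; sign now +1
(381337/60319) = (19423/60319)   [reduce mod 60319]
reciprocity: (19423/60319) = -1·(60319/19423) since 19423 mod 4 = 3, 60319 mod 4 = 3; sign now -1
(60319/19423) = (2050/19423)   [reduce mod 19423]
2050 = 2^1·1025; (2/19423) = +1 since 19423 mod 8 = 7, so (2050/19423) = (+1)^1·(1025/19423); sign now -1
reciprocity: (1025/19423) = +1·(19423/1025) since 1025 mod 4 = 1, 19423 mod 4 = 3; sign now -1
(19423/1025) = (973/1025)   [reduce mod 1025]
reciprocity: (973/1025) = +1·(1025/973) since 973 mod 4 = 1, 1025 mod 4 = 1; sign now -1
(1025/973) = (52/973)   [reduce mod 973]
52 = 2^2·13; (2/973) = -1 since 973 mod 8 = 5, so (52/973) = (-1)^2·(13/973); sign now -1
reciprocity: (13/973) = +1·(973/13) since 13 mod 4 = 1, 973 mod 4 = 1; sign now -1
(973/13) = (11/13)   [reduce mod 13]
reciprocity: (11/13) = +1·(13/11) since 11 mod 4 = 3, 13 mod 4 = 1; sign now -1
(13/11) = (2/11)   [reduce mod 11]
2 = 2^1·1; (2/11) = -1 since 11 mod 8 = 3, so (2/11) = (-1)^1·(1/11); sign now +1
(1/11) = 1; final value = sign = +1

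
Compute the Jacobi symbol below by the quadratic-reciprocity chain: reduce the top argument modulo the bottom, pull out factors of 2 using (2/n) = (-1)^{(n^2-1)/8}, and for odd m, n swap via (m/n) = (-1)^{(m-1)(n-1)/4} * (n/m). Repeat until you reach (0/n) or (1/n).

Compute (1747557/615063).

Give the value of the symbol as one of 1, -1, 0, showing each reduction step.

(1747557/615063) = (517431/615063)   [reduce mod 615063]
reciprocity: (517431/615063) = -1·(615063/517431) since 517431 mod 4 = 3, 615063 mod 4 = 3; sign now -1
(615063/517431) = (97632/517431)   [reduce mod 517431]
97632 = 2^5·3051; (2/517431) = +1 since 517431 mod 8 = 7, so (97632/517431) = (+1)^5·(3051/517431); sign now -1
reciprocity: (3051/517431) = -1·(517431/3051) since 3051 mod 4 = 3, 517431 mod 4 = 3; sign now +1
(517431/3051) = (1812/3051)   [reduce mod 3051]
1812 = 2^2·453; (2/3051) = -1 since 3051 mod 8 = 3, so (1812/3051) = (-1)^2·(453/3051); sign now +1
reciprocity: (453/3051) = +1·(3051/453) since 453 mod 4 = 1, 3051 mod 4 = 3; sign now +1
(3051/453) = (333/453)   [reduce mod 453]
reciprocity: (333/453) = +1·(453/333) since 333 mod 4 = 1, 453 mod 4 = 1; sign now +1
(453/333) = (120/333)   [reduce mod 333]
120 = 2^3·15; (2/333) = -1 since 333 mod 8 = 5, so (120/333) = (-1)^3·(15/333); sign now -1
reciprocity: (15/333) = +1·(333/15) since 15 mod 4 = 3, 333 mod 4 = 1; sign now -1
(333/15) = (3/15)   [reduce mod 15]
reciprocity: (3/15) = -1·(15/3) since 3 mod 4 = 3, 15 mod 4 = 3; sign now +1
(15/3) = (0/3)   [reduce mod 3]
(0/3) = 0   [gcd(a, n) > 1]; final value = 0

0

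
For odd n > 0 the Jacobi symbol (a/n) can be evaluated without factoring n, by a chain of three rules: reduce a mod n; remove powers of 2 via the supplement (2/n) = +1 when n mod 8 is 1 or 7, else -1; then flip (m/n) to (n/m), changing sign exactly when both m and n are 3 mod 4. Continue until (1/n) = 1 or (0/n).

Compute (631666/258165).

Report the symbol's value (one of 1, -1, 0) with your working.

(631666/258165) = (115336/258165)   [reduce mod 258165]
115336 = 2^3·14417; (2/258165) = -1 since 258165 mod 8 = 5, so (115336/258165) = (-1)^3·(14417/258165); sign now -1
reciprocity: (14417/258165) = +1·(258165/14417) since 14417 mod 4 = 1, 258165 mod 4 = 1; sign now -1
(258165/14417) = (13076/14417)   [reduce mod 14417]
13076 = 2^2·3269; (2/14417) = +1 since 14417 mod 8 = 1, so (13076/14417) = (+1)^2·(3269/14417); sign now -1
reciprocity: (3269/14417) = +1·(14417/3269) since 3269 mod 4 = 1, 14417 mod 4 = 1; sign now -1
(14417/3269) = (1341/3269)   [reduce mod 3269]
reciprocity: (1341/3269) = +1·(3269/1341) since 1341 mod 4 = 1, 3269 mod 4 = 1; sign now -1
(3269/1341) = (587/1341)   [reduce mod 1341]
reciprocity: (587/1341) = +1·(1341/587) since 587 mod 4 = 3, 1341 mod 4 = 1; sign now -1
(1341/587) = (167/587)   [reduce mod 587]
reciprocity: (167/587) = -1·(587/167) since 167 mod 4 = 3, 587 mod 4 = 3; sign now +1
(587/167) = (86/167)   [reduce mod 167]
86 = 2^1·43; (2/167) = +1 since 167 mod 8 = 7, so (86/167) = (+1)^1·(43/167); sign now +1
reciprocity: (43/167) = -1·(167/43) since 43 mod 4 = 3, 167 mod 4 = 3; sign now -1
(167/43) = (38/43)   [reduce mod 43]
38 = 2^1·19; (2/43) = -1 since 43 mod 8 = 3, so (38/43) = (-1)^1·(19/43); sign now +1
reciprocity: (19/43) = -1·(43/19) since 19 mod 4 = 3, 43 mod 4 = 3; sign now -1
(43/19) = (5/19)   [reduce mod 19]
reciprocity: (5/19) = +1·(19/5) since 5 mod 4 = 1, 19 mod 4 = 3; sign now -1
(19/5) = (4/5)   [reduce mod 5]
4 = 2^2·1; (2/5) = -1 since 5 mod 8 = 5, so (4/5) = (-1)^2·(1/5); sign now -1
(1/5) = 1; final value = sign = -1

-1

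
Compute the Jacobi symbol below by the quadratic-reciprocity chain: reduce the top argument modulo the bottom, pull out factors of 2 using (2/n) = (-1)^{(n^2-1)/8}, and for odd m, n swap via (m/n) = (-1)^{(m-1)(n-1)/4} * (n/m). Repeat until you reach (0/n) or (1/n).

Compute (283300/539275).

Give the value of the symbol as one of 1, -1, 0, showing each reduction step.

0

283300 = 2^2·70825; (2/539275) = -1 since 539275 mod 8 = 3, so (283300/539275) = (-1)^2·(70825/539275); sign now +1
reciprocity: (70825/539275) = +1·(539275/70825) since 70825 mod 4 = 1, 539275 mod 4 = 3; sign now +1
(539275/70825) = (43500/70825)   [reduce mod 70825]
43500 = 2^2·10875; (2/70825) = +1 since 70825 mod 8 = 1, so (43500/70825) = (+1)^2·(10875/70825); sign now +1
reciprocity: (10875/70825) = +1·(70825/10875) since 10875 mod 4 = 3, 70825 mod 4 = 1; sign now +1
(70825/10875) = (5575/10875)   [reduce mod 10875]
reciprocity: (5575/10875) = -1·(10875/5575) since 5575 mod 4 = 3, 10875 mod 4 = 3; sign now -1
(10875/5575) = (5300/5575)   [reduce mod 5575]
5300 = 2^2·1325; (2/5575) = +1 since 5575 mod 8 = 7, so (5300/5575) = (+1)^2·(1325/5575); sign now -1
reciprocity: (1325/5575) = +1·(5575/1325) since 1325 mod 4 = 1, 5575 mod 4 = 3; sign now -1
(5575/1325) = (275/1325)   [reduce mod 1325]
reciprocity: (275/1325) = +1·(1325/275) since 275 mod 4 = 3, 1325 mod 4 = 1; sign now -1
(1325/275) = (225/275)   [reduce mod 275]
reciprocity: (225/275) = +1·(275/225) since 225 mod 4 = 1, 275 mod 4 = 3; sign now -1
(275/225) = (50/225)   [reduce mod 225]
50 = 2^1·25; (2/225) = +1 since 225 mod 8 = 1, so (50/225) = (+1)^1·(25/225); sign now -1
reciprocity: (25/225) = +1·(225/25) since 25 mod 4 = 1, 225 mod 4 = 1; sign now -1
(225/25) = (0/25)   [reduce mod 25]
(0/25) = 0   [gcd(a, n) > 1]; final value = 0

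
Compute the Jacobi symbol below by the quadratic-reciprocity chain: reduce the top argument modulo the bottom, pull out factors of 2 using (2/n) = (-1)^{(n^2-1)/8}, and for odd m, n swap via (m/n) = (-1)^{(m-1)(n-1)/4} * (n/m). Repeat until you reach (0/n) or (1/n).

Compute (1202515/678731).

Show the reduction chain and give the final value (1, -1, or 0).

(1202515/678731) = (523784/678731)   [reduce mod 678731]
523784 = 2^3·65473; (2/678731) = -1 since 678731 mod 8 = 3, so (523784/678731) = (-1)^3·(65473/678731); sign now -1
reciprocity: (65473/678731) = +1·(678731/65473) since 65473 mod 4 = 1, 678731 mod 4 = 3; sign now -1
(678731/65473) = (24001/65473)   [reduce mod 65473]
reciprocity: (24001/65473) = +1·(65473/24001) since 24001 mod 4 = 1, 65473 mod 4 = 1; sign now -1
(65473/24001) = (17471/24001)   [reduce mod 24001]
reciprocity: (17471/24001) = +1·(24001/17471) since 17471 mod 4 = 3, 24001 mod 4 = 1; sign now -1
(24001/17471) = (6530/17471)   [reduce mod 17471]
6530 = 2^1·3265; (2/17471) = +1 since 17471 mod 8 = 7, so (6530/17471) = (+1)^1·(3265/17471); sign now -1
reciprocity: (3265/17471) = +1·(17471/3265) since 3265 mod 4 = 1, 17471 mod 4 = 3; sign now -1
(17471/3265) = (1146/3265)   [reduce mod 3265]
1146 = 2^1·573; (2/3265) = +1 since 3265 mod 8 = 1, so (1146/3265) = (+1)^1·(573/3265); sign now -1
reciprocity: (573/3265) = +1·(3265/573) since 573 mod 4 = 1, 3265 mod 4 = 1; sign now -1
(3265/573) = (400/573)   [reduce mod 573]
400 = 2^4·25; (2/573) = -1 since 573 mod 8 = 5, so (400/573) = (-1)^4·(25/573); sign now -1
reciprocity: (25/573) = +1·(573/25) since 25 mod 4 = 1, 573 mod 4 = 1; sign now -1
(573/25) = (23/25)   [reduce mod 25]
reciprocity: (23/25) = +1·(25/23) since 23 mod 4 = 3, 25 mod 4 = 1; sign now -1
(25/23) = (2/23)   [reduce mod 23]
2 = 2^1·1; (2/23) = +1 since 23 mod 8 = 7, so (2/23) = (+1)^1·(1/23); sign now -1
(1/23) = 1; final value = sign = -1

-1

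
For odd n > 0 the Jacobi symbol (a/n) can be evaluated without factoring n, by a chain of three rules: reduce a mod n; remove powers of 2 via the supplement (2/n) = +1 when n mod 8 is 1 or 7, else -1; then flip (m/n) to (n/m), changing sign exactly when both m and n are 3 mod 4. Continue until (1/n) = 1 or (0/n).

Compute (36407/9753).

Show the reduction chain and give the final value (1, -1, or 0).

(36407/9753): 36407 mod 9753 = 7148, so (36407/9753) = (7148/9753)
factor out 2^2: 7148 = 2^2·1787; with 9753 mod 8 = 1, (2/9753) = +1; sign now +1; continue with (1787/9753)
flip (1787/9753) -> (9753/1787): both odd, 1787 mod 4 = 3, 9753 mod 4 = 1, so the flip contributes +1; sign now +1
(9753/1787): 9753 mod 1787 = 818, so (9753/1787) = (818/1787)
factor out 2^1: 818 = 2^1·409; with 1787 mod 8 = 3, (2/1787) = -1; sign now -1; continue with (409/1787)
flip (409/1787) -> (1787/409): both odd, 409 mod 4 = 1, 1787 mod 4 = 3, so the flip contributes +1; sign now -1
(1787/409): 1787 mod 409 = 151, so (1787/409) = (151/409)
flip (151/409) -> (409/151): both odd, 151 mod 4 = 3, 409 mod 4 = 1, so the flip contributes +1; sign now -1
(409/151): 409 mod 151 = 107, so (409/151) = (107/151)
flip (107/151) -> (151/107): both odd, 107 mod 4 = 3, 151 mod 4 = 3, so the flip contributes -1; sign now +1
(151/107): 151 mod 107 = 44, so (151/107) = (44/107)
factor out 2^2: 44 = 2^2·11; with 107 mod 8 = 3, (2/107) = -1; sign now +1; continue with (11/107)
flip (11/107) -> (107/11): both odd, 11 mod 4 = 3, 107 mod 4 = 3, so the flip contributes -1; sign now -1
(107/11): 107 mod 11 = 8, so (107/11) = (8/11)
factor out 2^3: 8 = 2^3·1; with 11 mod 8 = 3, (2/11) = -1; sign now +1; continue with (1/11)
reached (1/11) = 1, so the symbol is +1

1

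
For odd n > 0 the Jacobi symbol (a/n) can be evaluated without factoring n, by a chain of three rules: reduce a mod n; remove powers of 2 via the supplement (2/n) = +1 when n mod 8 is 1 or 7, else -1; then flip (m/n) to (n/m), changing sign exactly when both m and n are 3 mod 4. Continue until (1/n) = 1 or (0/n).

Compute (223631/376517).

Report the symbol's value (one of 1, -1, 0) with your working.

1

reciprocity: (223631/376517) = +1·(376517/223631) since 223631 mod 4 = 3, 376517 mod 4 = 1; sign now +1
(376517/223631) = (152886/223631)   [reduce mod 223631]
152886 = 2^1·76443; (2/223631) = +1 since 223631 mod 8 = 7, so (152886/223631) = (+1)^1·(76443/223631); sign now +1
reciprocity: (76443/223631) = -1·(223631/76443) since 76443 mod 4 = 3, 223631 mod 4 = 3; sign now -1
(223631/76443) = (70745/76443)   [reduce mod 76443]
reciprocity: (70745/76443) = +1·(76443/70745) since 70745 mod 4 = 1, 76443 mod 4 = 3; sign now -1
(76443/70745) = (5698/70745)   [reduce mod 70745]
5698 = 2^1·2849; (2/70745) = +1 since 70745 mod 8 = 1, so (5698/70745) = (+1)^1·(2849/70745); sign now -1
reciprocity: (2849/70745) = +1·(70745/2849) since 2849 mod 4 = 1, 70745 mod 4 = 1; sign now -1
(70745/2849) = (2369/2849)   [reduce mod 2849]
reciprocity: (2369/2849) = +1·(2849/2369) since 2369 mod 4 = 1, 2849 mod 4 = 1; sign now -1
(2849/2369) = (480/2369)   [reduce mod 2369]
480 = 2^5·15; (2/2369) = +1 since 2369 mod 8 = 1, so (480/2369) = (+1)^5·(15/2369); sign now -1
reciprocity: (15/2369) = +1·(2369/15) since 15 mod 4 = 3, 2369 mod 4 = 1; sign now -1
(2369/15) = (14/15)   [reduce mod 15]
14 = 2^1·7; (2/15) = +1 since 15 mod 8 = 7, so (14/15) = (+1)^1·(7/15); sign now -1
reciprocity: (7/15) = -1·(15/7) since 7 mod 4 = 3, 15 mod 4 = 3; sign now +1
(15/7) = (1/7)   [reduce mod 7]
(1/7) = 1; final value = sign = +1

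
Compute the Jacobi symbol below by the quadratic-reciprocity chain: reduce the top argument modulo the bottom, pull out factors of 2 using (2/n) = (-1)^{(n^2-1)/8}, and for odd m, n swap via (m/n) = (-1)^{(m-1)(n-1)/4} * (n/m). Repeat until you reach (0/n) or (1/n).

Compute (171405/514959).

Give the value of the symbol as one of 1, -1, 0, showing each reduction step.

0

reciprocity: (171405/514959) = +1·(514959/171405) since 171405 mod 4 = 1, 514959 mod 4 = 3; sign now +1
(514959/171405) = (744/171405)   [reduce mod 171405]
744 = 2^3·93; (2/171405) = -1 since 171405 mod 8 = 5, so (744/171405) = (-1)^3·(93/171405); sign now -1
reciprocity: (93/171405) = +1·(171405/93) since 93 mod 4 = 1, 171405 mod 4 = 1; sign now -1
(171405/93) = (6/93)   [reduce mod 93]
6 = 2^1·3; (2/93) = -1 since 93 mod 8 = 5, so (6/93) = (-1)^1·(3/93); sign now +1
reciprocity: (3/93) = +1·(93/3) since 3 mod 4 = 3, 93 mod 4 = 1; sign now +1
(93/3) = (0/3)   [reduce mod 3]
(0/3) = 0   [gcd(a, n) > 1]; final value = 0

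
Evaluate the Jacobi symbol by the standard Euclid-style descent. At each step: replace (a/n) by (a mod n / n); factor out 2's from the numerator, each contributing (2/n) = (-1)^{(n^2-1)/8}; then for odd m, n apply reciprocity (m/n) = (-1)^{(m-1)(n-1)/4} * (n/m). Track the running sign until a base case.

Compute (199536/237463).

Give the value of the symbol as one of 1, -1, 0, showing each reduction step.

-1

199536 = 2^4·12471; (2/237463) = +1 since 237463 mod 8 = 7, so (199536/237463) = (+1)^4·(12471/237463); sign now +1
reciprocity: (12471/237463) = -1·(237463/12471) since 12471 mod 4 = 3, 237463 mod 4 = 3; sign now -1
(237463/12471) = (514/12471)   [reduce mod 12471]
514 = 2^1·257; (2/12471) = +1 since 12471 mod 8 = 7, so (514/12471) = (+1)^1·(257/12471); sign now -1
reciprocity: (257/12471) = +1·(12471/257) since 257 mod 4 = 1, 12471 mod 4 = 3; sign now -1
(12471/257) = (135/257)   [reduce mod 257]
reciprocity: (135/257) = +1·(257/135) since 135 mod 4 = 3, 257 mod 4 = 1; sign now -1
(257/135) = (122/135)   [reduce mod 135]
122 = 2^1·61; (2/135) = +1 since 135 mod 8 = 7, so (122/135) = (+1)^1·(61/135); sign now -1
reciprocity: (61/135) = +1·(135/61) since 61 mod 4 = 1, 135 mod 4 = 3; sign now -1
(135/61) = (13/61)   [reduce mod 61]
reciprocity: (13/61) = +1·(61/13) since 13 mod 4 = 1, 61 mod 4 = 1; sign now -1
(61/13) = (9/13)   [reduce mod 13]
reciprocity: (9/13) = +1·(13/9) since 9 mod 4 = 1, 13 mod 4 = 1; sign now -1
(13/9) = (4/9)   [reduce mod 9]
4 = 2^2·1; (2/9) = +1 since 9 mod 8 = 1, so (4/9) = (+1)^2·(1/9); sign now -1
(1/9) = 1; final value = sign = -1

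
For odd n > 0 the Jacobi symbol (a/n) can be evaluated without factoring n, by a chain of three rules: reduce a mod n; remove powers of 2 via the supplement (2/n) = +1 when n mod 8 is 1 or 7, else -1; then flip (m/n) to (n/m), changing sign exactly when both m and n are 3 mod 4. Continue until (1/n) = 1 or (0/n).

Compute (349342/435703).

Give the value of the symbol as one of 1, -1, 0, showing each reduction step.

-1

349342 = 2^1·174671; (2/435703) = +1 since 435703 mod 8 = 7, so (349342/435703) = (+1)^1·(174671/435703); sign now +1
reciprocity: (174671/435703) = -1·(435703/174671) since 174671 mod 4 = 3, 435703 mod 4 = 3; sign now -1
(435703/174671) = (86361/174671)   [reduce mod 174671]
reciprocity: (86361/174671) = +1·(174671/86361) since 86361 mod 4 = 1, 174671 mod 4 = 3; sign now -1
(174671/86361) = (1949/86361)   [reduce mod 86361]
reciprocity: (1949/86361) = +1·(86361/1949) since 1949 mod 4 = 1, 86361 mod 4 = 1; sign now -1
(86361/1949) = (605/1949)   [reduce mod 1949]
reciprocity: (605/1949) = +1·(1949/605) since 605 mod 4 = 1, 1949 mod 4 = 1; sign now -1
(1949/605) = (134/605)   [reduce mod 605]
134 = 2^1·67; (2/605) = -1 since 605 mod 8 = 5, so (134/605) = (-1)^1·(67/605); sign now +1
reciprocity: (67/605) = +1·(605/67) since 67 mod 4 = 3, 605 mod 4 = 1; sign now +1
(605/67) = (2/67)   [reduce mod 67]
2 = 2^1·1; (2/67) = -1 since 67 mod 8 = 3, so (2/67) = (-1)^1·(1/67); sign now -1
(1/67) = 1; final value = sign = -1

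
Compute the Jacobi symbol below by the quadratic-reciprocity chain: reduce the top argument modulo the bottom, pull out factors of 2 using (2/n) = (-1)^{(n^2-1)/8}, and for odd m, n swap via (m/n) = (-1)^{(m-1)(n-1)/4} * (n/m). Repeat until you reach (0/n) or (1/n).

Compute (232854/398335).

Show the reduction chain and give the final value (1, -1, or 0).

-1

factor out 2^1: 232854 = 2^1·116427; with 398335 mod 8 = 7, (2/398335) = +1; sign now +1; continue with (116427/398335)
flip (116427/398335) -> (398335/116427): both odd, 116427 mod 4 = 3, 398335 mod 4 = 3, so the flip contributes -1; sign now -1
(398335/116427): 398335 mod 116427 = 49054, so (398335/116427) = (49054/116427)
factor out 2^1: 49054 = 2^1·24527; with 116427 mod 8 = 3, (2/116427) = -1; sign now +1; continue with (24527/116427)
flip (24527/116427) -> (116427/24527): both odd, 24527 mod 4 = 3, 116427 mod 4 = 3, so the flip contributes -1; sign now -1
(116427/24527): 116427 mod 24527 = 18319, so (116427/24527) = (18319/24527)
flip (18319/24527) -> (24527/18319): both odd, 18319 mod 4 = 3, 24527 mod 4 = 3, so the flip contributes -1; sign now +1
(24527/18319): 24527 mod 18319 = 6208, so (24527/18319) = (6208/18319)
factor out 2^6: 6208 = 2^6·97; with 18319 mod 8 = 7, (2/18319) = +1; sign now +1; continue with (97/18319)
flip (97/18319) -> (18319/97): both odd, 97 mod 4 = 1, 18319 mod 4 = 3, so the flip contributes +1; sign now +1
(18319/97): 18319 mod 97 = 83, so (18319/97) = (83/97)
flip (83/97) -> (97/83): both odd, 83 mod 4 = 3, 97 mod 4 = 1, so the flip contributes +1; sign now +1
(97/83): 97 mod 83 = 14, so (97/83) = (14/83)
factor out 2^1: 14 = 2^1·7; with 83 mod 8 = 3, (2/83) = -1; sign now -1; continue with (7/83)
flip (7/83) -> (83/7): both odd, 7 mod 4 = 3, 83 mod 4 = 3, so the flip contributes -1; sign now +1
(83/7): 83 mod 7 = 6, so (83/7) = (6/7)
factor out 2^1: 6 = 2^1·3; with 7 mod 8 = 7, (2/7) = +1; sign now +1; continue with (3/7)
flip (3/7) -> (7/3): both odd, 3 mod 4 = 3, 7 mod 4 = 3, so the flip contributes -1; sign now -1
(7/3): 7 mod 3 = 1, so (7/3) = (1/3)
reached (1/3) = 1, so the symbol is -1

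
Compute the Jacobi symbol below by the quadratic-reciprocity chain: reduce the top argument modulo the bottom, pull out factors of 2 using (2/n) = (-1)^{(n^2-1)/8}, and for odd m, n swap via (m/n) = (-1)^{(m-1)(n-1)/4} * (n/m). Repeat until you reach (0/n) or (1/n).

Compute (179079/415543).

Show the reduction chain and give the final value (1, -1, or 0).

-1

flip (179079/415543) -> (415543/179079): both odd, 179079 mod 4 = 3, 415543 mod 4 = 3, so the flip contributes -1; sign now -1
(415543/179079): 415543 mod 179079 = 57385, so (415543/179079) = (57385/179079)
flip (57385/179079) -> (179079/57385): both odd, 57385 mod 4 = 1, 179079 mod 4 = 3, so the flip contributes +1; sign now -1
(179079/57385): 179079 mod 57385 = 6924, so (179079/57385) = (6924/57385)
factor out 2^2: 6924 = 2^2·1731; with 57385 mod 8 = 1, (2/57385) = +1; sign now -1; continue with (1731/57385)
flip (1731/57385) -> (57385/1731): both odd, 1731 mod 4 = 3, 57385 mod 4 = 1, so the flip contributes +1; sign now -1
(57385/1731): 57385 mod 1731 = 262, so (57385/1731) = (262/1731)
factor out 2^1: 262 = 2^1·131; with 1731 mod 8 = 3, (2/1731) = -1; sign now +1; continue with (131/1731)
flip (131/1731) -> (1731/131): both odd, 131 mod 4 = 3, 1731 mod 4 = 3, so the flip contributes -1; sign now -1
(1731/131): 1731 mod 131 = 28, so (1731/131) = (28/131)
factor out 2^2: 28 = 2^2·7; with 131 mod 8 = 3, (2/131) = -1; sign now -1; continue with (7/131)
flip (7/131) -> (131/7): both odd, 7 mod 4 = 3, 131 mod 4 = 3, so the flip contributes -1; sign now +1
(131/7): 131 mod 7 = 5, so (131/7) = (5/7)
flip (5/7) -> (7/5): both odd, 5 mod 4 = 1, 7 mod 4 = 3, so the flip contributes +1; sign now +1
(7/5): 7 mod 5 = 2, so (7/5) = (2/5)
factor out 2^1: 2 = 2^1·1; with 5 mod 8 = 5, (2/5) = -1; sign now -1; continue with (1/5)
reached (1/5) = 1, so the symbol is -1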